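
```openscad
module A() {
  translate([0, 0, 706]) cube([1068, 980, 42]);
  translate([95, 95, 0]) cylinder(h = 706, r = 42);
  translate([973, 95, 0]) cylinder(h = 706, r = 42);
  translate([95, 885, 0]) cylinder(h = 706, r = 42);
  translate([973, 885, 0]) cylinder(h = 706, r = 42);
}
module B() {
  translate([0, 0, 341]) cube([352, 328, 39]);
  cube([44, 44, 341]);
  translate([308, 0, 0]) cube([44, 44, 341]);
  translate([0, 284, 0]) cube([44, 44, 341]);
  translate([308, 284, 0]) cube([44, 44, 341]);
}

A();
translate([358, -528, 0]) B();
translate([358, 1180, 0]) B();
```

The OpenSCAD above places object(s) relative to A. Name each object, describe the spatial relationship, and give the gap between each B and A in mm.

Each stool's nearest face is 200 mm from the table's bounding box.

A is a table. B is a stool. Two stools sit around the table at the −y, +y sides. The gap between each stool and the table is 200 mm.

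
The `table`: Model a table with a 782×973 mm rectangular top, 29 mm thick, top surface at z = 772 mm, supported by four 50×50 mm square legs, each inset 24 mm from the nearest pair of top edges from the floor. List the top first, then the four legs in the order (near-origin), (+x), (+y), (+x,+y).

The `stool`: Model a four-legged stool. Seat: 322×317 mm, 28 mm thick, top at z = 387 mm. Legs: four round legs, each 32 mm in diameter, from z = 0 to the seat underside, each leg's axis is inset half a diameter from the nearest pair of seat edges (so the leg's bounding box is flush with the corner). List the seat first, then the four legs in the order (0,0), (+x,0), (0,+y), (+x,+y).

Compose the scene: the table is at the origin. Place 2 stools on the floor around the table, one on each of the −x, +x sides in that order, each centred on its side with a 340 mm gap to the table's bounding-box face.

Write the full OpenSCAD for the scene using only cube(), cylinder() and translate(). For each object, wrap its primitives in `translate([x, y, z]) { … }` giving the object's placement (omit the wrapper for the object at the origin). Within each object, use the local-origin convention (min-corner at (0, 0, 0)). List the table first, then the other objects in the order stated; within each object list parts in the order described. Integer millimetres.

translate([0, 0, 743]) cube([782, 973, 29]);
translate([24, 24, 0]) cube([50, 50, 743]);
translate([708, 24, 0]) cube([50, 50, 743]);
translate([24, 899, 0]) cube([50, 50, 743]);
translate([708, 899, 0]) cube([50, 50, 743]);
translate([-662, 328, 0]) {
  translate([0, 0, 359]) cube([322, 317, 28]);
  translate([16, 16, 0]) cylinder(h = 359, r = 16);
  translate([306, 16, 0]) cylinder(h = 359, r = 16);
  translate([16, 301, 0]) cylinder(h = 359, r = 16);
  translate([306, 301, 0]) cylinder(h = 359, r = 16);
}
translate([1122, 328, 0]) {
  translate([0, 0, 359]) cube([322, 317, 28]);
  translate([16, 16, 0]) cylinder(h = 359, r = 16);
  translate([306, 16, 0]) cylinder(h = 359, r = 16);
  translate([16, 301, 0]) cylinder(h = 359, r = 16);
  translate([306, 301, 0]) cylinder(h = 359, r = 16);
}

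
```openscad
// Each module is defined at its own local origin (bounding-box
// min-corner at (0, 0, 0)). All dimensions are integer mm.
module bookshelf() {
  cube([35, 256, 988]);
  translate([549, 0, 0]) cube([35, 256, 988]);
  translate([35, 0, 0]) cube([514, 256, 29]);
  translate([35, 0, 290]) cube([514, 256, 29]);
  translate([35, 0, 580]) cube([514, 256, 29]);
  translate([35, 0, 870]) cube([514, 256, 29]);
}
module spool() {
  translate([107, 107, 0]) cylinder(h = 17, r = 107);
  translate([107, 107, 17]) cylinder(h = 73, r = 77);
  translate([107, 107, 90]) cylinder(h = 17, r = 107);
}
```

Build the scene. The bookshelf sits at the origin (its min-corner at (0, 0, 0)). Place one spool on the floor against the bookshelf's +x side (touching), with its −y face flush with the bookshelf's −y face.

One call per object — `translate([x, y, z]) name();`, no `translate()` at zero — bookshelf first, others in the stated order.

bookshelf();
translate([584, 0, 0]) spool();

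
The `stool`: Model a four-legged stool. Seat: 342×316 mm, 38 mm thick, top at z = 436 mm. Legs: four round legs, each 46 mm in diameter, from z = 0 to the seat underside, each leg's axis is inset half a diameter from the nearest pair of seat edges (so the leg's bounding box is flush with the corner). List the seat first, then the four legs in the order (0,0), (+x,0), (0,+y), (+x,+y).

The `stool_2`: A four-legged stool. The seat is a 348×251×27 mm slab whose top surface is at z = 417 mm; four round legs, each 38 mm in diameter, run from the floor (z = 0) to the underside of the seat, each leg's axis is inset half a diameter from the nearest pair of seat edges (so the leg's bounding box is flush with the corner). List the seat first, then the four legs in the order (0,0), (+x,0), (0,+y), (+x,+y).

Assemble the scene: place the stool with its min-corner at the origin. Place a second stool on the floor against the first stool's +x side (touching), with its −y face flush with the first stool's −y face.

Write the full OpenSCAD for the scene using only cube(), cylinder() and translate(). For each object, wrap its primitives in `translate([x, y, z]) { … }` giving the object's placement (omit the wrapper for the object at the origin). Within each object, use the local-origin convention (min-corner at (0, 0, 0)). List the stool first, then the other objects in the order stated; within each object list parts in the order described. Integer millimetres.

translate([0, 0, 398]) cube([342, 316, 38]);
translate([23, 23, 0]) cylinder(h = 398, r = 23);
translate([319, 23, 0]) cylinder(h = 398, r = 23);
translate([23, 293, 0]) cylinder(h = 398, r = 23);
translate([319, 293, 0]) cylinder(h = 398, r = 23);
translate([342, 0, 0]) {
  translate([0, 0, 390]) cube([348, 251, 27]);
  translate([19, 19, 0]) cylinder(h = 390, r = 19);
  translate([329, 19, 0]) cylinder(h = 390, r = 19);
  translate([19, 232, 0]) cylinder(h = 390, r = 19);
  translate([329, 232, 0]) cylinder(h = 390, r = 19);
}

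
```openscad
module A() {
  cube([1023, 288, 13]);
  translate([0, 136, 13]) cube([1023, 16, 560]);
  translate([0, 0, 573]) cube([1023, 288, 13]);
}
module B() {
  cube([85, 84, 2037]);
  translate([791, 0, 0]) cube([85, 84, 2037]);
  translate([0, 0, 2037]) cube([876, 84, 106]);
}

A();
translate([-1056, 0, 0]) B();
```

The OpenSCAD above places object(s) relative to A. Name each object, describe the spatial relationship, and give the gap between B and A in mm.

The door frame's nearest face is 180 mm from the I-beam's −x face.

A is an I-beam. B is a door frame. The door frame is on the floor beside the I-beam on its −x side. The gap between the door frame and the I-beam is 180 mm.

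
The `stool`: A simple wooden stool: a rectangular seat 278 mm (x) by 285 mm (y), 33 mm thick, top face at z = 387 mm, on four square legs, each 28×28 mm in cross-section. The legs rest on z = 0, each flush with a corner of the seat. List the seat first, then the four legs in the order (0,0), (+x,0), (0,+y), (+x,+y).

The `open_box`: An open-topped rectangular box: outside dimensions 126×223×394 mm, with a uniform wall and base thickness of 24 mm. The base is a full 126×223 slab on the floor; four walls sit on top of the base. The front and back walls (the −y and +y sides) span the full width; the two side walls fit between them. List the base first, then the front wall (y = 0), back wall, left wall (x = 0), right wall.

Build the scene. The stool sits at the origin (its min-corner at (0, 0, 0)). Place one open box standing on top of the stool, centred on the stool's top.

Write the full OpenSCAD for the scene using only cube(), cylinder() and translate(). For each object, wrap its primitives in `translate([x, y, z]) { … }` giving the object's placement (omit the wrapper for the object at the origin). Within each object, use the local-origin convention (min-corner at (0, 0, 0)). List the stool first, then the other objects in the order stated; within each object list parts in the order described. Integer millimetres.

translate([0, 0, 354]) cube([278, 285, 33]);
cube([28, 28, 354]);
translate([250, 0, 0]) cube([28, 28, 354]);
translate([0, 257, 0]) cube([28, 28, 354]);
translate([250, 257, 0]) cube([28, 28, 354]);
translate([76, 31, 387]) {
  cube([126, 223, 24]);
  translate([0, 0, 24]) cube([126, 24, 370]);
  translate([0, 199, 24]) cube([126, 24, 370]);
  translate([0, 24, 24]) cube([24, 175, 370]);
  translate([102, 24, 24]) cube([24, 175, 370]);
}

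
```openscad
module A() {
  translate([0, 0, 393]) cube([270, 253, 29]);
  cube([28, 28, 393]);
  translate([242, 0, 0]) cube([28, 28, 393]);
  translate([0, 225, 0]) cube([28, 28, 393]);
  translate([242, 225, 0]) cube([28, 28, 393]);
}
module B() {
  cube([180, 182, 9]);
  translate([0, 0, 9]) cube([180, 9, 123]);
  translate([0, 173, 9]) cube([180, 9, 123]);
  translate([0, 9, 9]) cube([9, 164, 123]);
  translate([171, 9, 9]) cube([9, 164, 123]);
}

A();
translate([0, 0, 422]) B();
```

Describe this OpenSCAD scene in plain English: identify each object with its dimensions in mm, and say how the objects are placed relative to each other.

A is a four-legged stool. The seat is 270×253 mm, 29 mm thick, top at z = 422 mm. It stands on four square legs, each 28×28 mm in cross-section, from z = 0 to the seat underside, each flush with a corner of the seat.

B is an open storage box with external size 180×182×132 mm and wall thickness 9 mm (the base is also 9 mm thick). The base covers the whole footprint; the four walls stand on the base, with the y-facing walls full-width and the x-facing walls fitting between their inner faces.

The open box is on top of the stool.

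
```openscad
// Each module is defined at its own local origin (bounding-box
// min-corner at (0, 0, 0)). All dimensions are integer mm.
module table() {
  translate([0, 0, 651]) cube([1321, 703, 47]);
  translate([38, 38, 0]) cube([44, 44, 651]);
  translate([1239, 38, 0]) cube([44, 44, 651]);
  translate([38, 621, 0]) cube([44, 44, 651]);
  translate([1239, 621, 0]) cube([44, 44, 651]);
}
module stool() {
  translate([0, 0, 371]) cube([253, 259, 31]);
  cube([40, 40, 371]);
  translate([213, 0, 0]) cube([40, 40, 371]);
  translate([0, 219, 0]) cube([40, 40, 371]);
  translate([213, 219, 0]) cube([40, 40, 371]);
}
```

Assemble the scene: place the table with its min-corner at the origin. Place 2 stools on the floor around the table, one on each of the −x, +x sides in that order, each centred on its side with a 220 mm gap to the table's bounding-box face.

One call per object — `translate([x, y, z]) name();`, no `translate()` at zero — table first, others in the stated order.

table();
translate([-473, 222, 0]) stool();
translate([1541, 222, 0]) stool();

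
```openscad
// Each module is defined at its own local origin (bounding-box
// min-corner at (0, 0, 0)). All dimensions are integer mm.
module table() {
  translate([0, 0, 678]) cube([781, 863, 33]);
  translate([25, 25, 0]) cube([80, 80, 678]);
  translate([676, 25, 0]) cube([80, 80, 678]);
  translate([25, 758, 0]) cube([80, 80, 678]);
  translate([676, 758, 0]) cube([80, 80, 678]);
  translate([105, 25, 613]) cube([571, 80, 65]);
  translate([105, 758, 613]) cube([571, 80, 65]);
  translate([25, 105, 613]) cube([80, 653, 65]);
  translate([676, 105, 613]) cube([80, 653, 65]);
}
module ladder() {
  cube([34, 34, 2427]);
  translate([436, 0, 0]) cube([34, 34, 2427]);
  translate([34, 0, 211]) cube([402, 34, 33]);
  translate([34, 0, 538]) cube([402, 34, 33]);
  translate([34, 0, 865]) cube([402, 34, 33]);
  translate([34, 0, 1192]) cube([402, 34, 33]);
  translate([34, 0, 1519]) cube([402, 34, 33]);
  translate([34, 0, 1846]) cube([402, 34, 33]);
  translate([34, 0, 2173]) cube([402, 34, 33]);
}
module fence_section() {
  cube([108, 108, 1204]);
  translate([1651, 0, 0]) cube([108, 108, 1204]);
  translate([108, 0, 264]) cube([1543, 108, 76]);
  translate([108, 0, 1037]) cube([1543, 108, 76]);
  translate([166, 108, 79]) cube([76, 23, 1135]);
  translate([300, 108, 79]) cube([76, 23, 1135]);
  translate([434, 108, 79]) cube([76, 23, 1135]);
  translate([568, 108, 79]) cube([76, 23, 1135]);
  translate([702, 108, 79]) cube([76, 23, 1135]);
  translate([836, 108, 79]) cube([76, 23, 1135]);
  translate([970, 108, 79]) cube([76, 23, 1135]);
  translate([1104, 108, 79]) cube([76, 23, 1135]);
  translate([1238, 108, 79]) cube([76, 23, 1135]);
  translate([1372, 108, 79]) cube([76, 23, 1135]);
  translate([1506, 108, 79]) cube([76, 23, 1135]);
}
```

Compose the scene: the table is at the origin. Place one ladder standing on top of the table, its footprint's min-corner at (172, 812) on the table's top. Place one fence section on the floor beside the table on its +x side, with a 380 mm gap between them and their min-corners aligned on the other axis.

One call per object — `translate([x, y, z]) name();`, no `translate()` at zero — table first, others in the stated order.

table();
translate([172, 812, 711]) ladder();
translate([1161, 0, 0]) fence_section();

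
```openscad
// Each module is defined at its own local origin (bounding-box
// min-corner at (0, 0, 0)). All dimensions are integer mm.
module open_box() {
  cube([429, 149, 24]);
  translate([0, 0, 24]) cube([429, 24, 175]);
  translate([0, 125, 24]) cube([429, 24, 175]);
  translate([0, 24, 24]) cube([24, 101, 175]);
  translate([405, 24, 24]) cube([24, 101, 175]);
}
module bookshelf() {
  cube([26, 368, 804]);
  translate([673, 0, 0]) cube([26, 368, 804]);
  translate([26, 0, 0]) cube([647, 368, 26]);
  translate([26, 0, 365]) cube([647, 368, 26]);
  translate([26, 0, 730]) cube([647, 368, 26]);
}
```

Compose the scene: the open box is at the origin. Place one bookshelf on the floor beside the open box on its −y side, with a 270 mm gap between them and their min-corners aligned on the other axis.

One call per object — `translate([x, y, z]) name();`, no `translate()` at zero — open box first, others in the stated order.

open_box();
translate([0, -638, 0]) bookshelf();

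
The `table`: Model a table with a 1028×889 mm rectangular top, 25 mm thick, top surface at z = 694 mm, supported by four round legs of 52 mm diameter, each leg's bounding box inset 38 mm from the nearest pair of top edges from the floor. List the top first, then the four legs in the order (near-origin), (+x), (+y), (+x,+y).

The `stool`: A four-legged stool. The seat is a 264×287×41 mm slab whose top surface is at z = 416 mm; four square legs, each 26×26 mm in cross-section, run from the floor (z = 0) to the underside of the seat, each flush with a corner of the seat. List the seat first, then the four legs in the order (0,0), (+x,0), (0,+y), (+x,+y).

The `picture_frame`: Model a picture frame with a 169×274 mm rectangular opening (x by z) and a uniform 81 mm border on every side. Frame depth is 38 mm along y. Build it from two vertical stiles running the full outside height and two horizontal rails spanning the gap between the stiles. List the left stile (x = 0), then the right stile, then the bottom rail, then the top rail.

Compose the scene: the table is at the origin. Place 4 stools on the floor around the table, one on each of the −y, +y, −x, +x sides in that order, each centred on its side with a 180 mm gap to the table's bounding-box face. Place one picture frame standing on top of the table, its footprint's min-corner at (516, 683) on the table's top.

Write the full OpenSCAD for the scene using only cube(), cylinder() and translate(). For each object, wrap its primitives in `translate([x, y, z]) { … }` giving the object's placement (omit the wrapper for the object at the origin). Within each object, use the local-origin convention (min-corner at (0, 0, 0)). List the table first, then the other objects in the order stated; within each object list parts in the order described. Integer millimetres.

translate([0, 0, 669]) cube([1028, 889, 25]);
translate([64, 64, 0]) cylinder(h = 669, r = 26);
translate([964, 64, 0]) cylinder(h = 669, r = 26);
translate([64, 825, 0]) cylinder(h = 669, r = 26);
translate([964, 825, 0]) cylinder(h = 669, r = 26);
translate([382, -467, 0]) {
  translate([0, 0, 375]) cube([264, 287, 41]);
  cube([26, 26, 375]);
  translate([238, 0, 0]) cube([26, 26, 375]);
  translate([0, 261, 0]) cube([26, 26, 375]);
  translate([238, 261, 0]) cube([26, 26, 375]);
}
translate([382, 1069, 0]) {
  translate([0, 0, 375]) cube([264, 287, 41]);
  cube([26, 26, 375]);
  translate([238, 0, 0]) cube([26, 26, 375]);
  translate([0, 261, 0]) cube([26, 26, 375]);
  translate([238, 261, 0]) cube([26, 26, 375]);
}
translate([-444, 301, 0]) {
  translate([0, 0, 375]) cube([264, 287, 41]);
  cube([26, 26, 375]);
  translate([238, 0, 0]) cube([26, 26, 375]);
  translate([0, 261, 0]) cube([26, 26, 375]);
  translate([238, 261, 0]) cube([26, 26, 375]);
}
translate([1208, 301, 0]) {
  translate([0, 0, 375]) cube([264, 287, 41]);
  cube([26, 26, 375]);
  translate([238, 0, 0]) cube([26, 26, 375]);
  translate([0, 261, 0]) cube([26, 26, 375]);
  translate([238, 261, 0]) cube([26, 26, 375]);
}
translate([516, 683, 694]) {
  cube([81, 38, 436]);
  translate([250, 0, 0]) cube([81, 38, 436]);
  translate([81, 0, 0]) cube([169, 38, 81]);
  translate([81, 0, 355]) cube([169, 38, 81]);
}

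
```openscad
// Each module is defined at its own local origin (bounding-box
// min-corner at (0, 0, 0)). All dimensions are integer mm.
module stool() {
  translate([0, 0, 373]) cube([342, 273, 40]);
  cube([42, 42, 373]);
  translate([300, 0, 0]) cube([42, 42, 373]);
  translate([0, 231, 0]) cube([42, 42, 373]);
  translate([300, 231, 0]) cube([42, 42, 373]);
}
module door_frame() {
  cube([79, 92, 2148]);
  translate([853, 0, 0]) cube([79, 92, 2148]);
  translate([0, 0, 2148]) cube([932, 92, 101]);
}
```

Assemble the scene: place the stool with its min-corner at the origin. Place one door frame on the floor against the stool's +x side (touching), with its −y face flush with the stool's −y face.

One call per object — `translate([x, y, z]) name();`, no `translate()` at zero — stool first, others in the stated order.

stool();
translate([342, 0, 0]) door_frame();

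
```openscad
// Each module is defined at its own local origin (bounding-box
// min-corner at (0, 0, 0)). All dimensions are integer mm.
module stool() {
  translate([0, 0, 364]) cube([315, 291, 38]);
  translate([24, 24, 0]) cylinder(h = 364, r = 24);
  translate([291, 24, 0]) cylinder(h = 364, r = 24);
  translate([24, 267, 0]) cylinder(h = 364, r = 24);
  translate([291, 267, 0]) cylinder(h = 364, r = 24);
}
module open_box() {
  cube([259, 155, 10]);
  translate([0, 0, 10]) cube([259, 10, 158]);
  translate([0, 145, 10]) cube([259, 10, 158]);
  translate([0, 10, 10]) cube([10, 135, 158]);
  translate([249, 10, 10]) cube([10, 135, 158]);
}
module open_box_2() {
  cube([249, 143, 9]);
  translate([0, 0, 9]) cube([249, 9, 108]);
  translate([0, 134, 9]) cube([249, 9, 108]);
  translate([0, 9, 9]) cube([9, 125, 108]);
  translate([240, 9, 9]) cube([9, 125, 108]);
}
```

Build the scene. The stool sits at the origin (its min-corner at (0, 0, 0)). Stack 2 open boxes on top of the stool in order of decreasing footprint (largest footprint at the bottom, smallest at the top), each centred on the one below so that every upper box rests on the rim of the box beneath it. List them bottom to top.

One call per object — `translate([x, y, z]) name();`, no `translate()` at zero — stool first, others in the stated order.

stool();
translate([28, 68, 402]) open_box();
translate([33, 74, 570]) open_box_2();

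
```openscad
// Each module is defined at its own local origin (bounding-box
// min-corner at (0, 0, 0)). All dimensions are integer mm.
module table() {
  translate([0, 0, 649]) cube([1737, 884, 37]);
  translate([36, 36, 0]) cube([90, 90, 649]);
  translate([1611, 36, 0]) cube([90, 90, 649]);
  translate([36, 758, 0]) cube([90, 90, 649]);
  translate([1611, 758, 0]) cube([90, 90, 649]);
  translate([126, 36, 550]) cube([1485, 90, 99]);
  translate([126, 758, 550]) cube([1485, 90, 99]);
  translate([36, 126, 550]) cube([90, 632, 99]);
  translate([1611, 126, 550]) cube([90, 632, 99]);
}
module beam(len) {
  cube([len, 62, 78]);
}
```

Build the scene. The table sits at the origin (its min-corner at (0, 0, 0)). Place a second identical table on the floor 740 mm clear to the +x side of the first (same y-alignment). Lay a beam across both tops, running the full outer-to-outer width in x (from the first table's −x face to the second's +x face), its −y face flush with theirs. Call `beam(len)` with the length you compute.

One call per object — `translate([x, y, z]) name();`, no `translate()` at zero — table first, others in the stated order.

table();
translate([2477, 0, 0]) table();
translate([0, 0, 686]) beam(4214);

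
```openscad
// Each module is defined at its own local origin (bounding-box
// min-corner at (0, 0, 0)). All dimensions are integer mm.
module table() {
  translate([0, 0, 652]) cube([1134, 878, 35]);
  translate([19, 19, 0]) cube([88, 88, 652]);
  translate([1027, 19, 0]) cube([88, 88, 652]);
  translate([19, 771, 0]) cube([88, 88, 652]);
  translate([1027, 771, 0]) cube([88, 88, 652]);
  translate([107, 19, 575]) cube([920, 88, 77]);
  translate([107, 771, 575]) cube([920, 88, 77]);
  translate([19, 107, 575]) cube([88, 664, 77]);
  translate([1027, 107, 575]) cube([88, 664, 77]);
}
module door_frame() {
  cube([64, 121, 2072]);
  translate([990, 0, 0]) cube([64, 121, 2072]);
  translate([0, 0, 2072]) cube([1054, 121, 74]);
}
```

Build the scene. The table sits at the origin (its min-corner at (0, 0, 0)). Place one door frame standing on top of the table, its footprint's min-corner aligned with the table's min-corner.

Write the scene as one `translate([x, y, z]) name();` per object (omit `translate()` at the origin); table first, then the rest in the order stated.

table();
translate([0, 0, 687]) door_frame();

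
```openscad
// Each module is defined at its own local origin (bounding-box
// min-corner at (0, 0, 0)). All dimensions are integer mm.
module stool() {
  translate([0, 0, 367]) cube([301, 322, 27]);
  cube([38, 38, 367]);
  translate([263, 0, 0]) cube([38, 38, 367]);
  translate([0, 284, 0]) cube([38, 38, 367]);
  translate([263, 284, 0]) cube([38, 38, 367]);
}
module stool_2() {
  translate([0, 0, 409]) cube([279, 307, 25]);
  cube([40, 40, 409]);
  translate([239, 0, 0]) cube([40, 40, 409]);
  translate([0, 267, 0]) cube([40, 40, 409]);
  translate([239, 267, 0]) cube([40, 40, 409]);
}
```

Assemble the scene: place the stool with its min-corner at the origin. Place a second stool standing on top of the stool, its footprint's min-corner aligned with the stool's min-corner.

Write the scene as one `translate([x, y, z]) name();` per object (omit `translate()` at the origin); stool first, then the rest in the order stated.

stool();
translate([0, 0, 394]) stool_2();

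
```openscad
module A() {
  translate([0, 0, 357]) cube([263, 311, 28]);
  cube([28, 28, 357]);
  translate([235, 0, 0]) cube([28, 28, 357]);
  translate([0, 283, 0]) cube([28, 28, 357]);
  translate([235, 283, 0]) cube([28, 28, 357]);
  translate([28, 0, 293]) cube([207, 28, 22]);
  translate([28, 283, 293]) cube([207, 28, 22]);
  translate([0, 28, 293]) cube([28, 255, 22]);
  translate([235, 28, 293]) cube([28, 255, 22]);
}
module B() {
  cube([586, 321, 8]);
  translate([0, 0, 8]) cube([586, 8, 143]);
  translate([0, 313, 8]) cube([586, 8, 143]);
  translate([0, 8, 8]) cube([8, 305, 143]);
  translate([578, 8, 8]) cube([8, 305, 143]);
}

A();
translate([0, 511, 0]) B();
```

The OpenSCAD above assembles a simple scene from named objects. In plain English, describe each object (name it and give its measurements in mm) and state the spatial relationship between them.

A is a simple wooden stool: a rectangular seat 263 mm (x) by 311 mm (y), 28 mm thick, top face at z = 385 mm, on four square legs, each 28×28 mm in cross-section. The legs rest on z = 0, each flush with a corner of the seat. Four stretchers, 28 mm wide and 22 mm tall, connect adjacent legs with their undersides at z = 293 mm, each running between the inner faces of the legs it joins and aligned with the legs' outer faces on the other axis.

B is an open storage box with external size 586×321×151 mm and wall thickness 8 mm (the base is also 8 mm thick). The base covers the whole footprint; the four walls stand on the base, with the y-facing walls full-width and the x-facing walls fitting between their inner faces.

The open box is on the floor beside the stool on its +y side.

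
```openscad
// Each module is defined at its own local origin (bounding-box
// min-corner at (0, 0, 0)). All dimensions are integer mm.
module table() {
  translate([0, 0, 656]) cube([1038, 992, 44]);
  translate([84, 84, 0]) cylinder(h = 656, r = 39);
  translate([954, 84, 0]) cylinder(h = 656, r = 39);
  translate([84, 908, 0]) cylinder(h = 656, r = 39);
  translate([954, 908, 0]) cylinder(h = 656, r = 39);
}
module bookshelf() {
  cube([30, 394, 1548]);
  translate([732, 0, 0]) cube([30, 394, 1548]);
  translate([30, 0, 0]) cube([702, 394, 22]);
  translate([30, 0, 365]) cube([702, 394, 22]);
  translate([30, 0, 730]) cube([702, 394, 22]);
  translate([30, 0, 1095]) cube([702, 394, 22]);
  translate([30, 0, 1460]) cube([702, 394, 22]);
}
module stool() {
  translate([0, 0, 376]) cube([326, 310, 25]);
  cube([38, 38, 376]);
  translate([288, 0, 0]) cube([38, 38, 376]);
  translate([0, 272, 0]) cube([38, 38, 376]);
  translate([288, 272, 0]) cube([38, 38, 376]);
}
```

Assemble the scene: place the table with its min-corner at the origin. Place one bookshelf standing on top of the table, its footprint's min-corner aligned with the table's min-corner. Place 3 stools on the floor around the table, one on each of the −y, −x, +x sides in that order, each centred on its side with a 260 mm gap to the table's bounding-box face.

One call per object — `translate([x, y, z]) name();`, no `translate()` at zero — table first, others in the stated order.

table();
translate([0, 0, 700]) bookshelf();
translate([356, -570, 0]) stool();
translate([-586, 341, 0]) stool();
translate([1298, 341, 0]) stool();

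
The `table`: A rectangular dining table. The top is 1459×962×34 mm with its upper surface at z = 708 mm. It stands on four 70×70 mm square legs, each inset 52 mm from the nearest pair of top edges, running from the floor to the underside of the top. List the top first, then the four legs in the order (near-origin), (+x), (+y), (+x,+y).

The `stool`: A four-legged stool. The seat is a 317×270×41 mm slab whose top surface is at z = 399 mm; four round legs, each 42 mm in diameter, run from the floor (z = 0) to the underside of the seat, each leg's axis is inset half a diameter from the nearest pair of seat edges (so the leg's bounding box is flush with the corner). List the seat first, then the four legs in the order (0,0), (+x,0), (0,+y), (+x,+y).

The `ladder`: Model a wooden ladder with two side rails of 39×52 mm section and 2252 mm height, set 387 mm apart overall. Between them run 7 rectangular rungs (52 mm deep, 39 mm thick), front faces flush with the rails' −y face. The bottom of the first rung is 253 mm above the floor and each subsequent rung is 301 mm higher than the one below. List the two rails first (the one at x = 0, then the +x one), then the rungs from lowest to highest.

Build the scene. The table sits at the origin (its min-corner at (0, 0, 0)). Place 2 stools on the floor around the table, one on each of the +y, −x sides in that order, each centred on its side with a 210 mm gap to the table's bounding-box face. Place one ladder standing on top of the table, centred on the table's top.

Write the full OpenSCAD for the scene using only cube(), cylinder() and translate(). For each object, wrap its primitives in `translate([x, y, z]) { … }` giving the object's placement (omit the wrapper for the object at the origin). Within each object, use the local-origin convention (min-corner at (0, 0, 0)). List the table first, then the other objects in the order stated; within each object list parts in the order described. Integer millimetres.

translate([0, 0, 674]) cube([1459, 962, 34]);
translate([52, 52, 0]) cube([70, 70, 674]);
translate([1337, 52, 0]) cube([70, 70, 674]);
translate([52, 840, 0]) cube([70, 70, 674]);
translate([1337, 840, 0]) cube([70, 70, 674]);
translate([571, 1172, 0]) {
  translate([0, 0, 358]) cube([317, 270, 41]);
  translate([21, 21, 0]) cylinder(h = 358, r = 21);
  translate([296, 21, 0]) cylinder(h = 358, r = 21);
  translate([21, 249, 0]) cylinder(h = 358, r = 21);
  translate([296, 249, 0]) cylinder(h = 358, r = 21);
}
translate([-527, 346, 0]) {
  translate([0, 0, 358]) cube([317, 270, 41]);
  translate([21, 21, 0]) cylinder(h = 358, r = 21);
  translate([296, 21, 0]) cylinder(h = 358, r = 21);
  translate([21, 249, 0]) cylinder(h = 358, r = 21);
  translate([296, 249, 0]) cylinder(h = 358, r = 21);
}
translate([536, 455, 708]) {
  cube([39, 52, 2252]);
  translate([348, 0, 0]) cube([39, 52, 2252]);
  translate([39, 0, 253]) cube([309, 52, 39]);
  translate([39, 0, 554]) cube([309, 52, 39]);
  translate([39, 0, 855]) cube([309, 52, 39]);
  translate([39, 0, 1156]) cube([309, 52, 39]);
  translate([39, 0, 1457]) cube([309, 52, 39]);
  translate([39, 0, 1758]) cube([309, 52, 39]);
  translate([39, 0, 2059]) cube([309, 52, 39]);
}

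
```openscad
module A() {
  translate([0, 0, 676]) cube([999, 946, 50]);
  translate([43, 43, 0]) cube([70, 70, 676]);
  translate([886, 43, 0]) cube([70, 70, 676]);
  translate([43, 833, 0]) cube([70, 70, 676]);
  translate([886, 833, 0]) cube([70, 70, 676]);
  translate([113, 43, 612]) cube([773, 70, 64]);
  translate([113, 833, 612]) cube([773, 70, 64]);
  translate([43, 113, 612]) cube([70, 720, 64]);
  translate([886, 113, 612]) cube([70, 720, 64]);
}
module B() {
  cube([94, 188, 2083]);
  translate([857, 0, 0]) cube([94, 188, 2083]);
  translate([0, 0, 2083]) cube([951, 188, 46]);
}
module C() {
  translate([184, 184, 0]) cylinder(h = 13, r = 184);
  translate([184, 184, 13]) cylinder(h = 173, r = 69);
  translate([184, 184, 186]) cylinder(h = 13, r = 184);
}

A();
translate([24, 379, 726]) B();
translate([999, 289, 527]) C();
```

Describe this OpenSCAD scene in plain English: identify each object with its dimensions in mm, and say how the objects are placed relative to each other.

A is a table with a 999×946 mm rectangular top, 50 mm thick, top surface at z = 726 mm, supported by four 70×70 mm square legs, each inset 43 mm from the nearest pair of top edges, running from the floor. Four apron rails, 70 mm thick and 64 mm tall, run between adjacent legs with their top edges flush with the underside of the top and their outer faces flush with the legs' outer faces.

B is a door frame. The clear opening is 763 mm wide and 2083 mm high. Two 94 mm wide jambs, 188 mm deep, stand either side of the opening from the floor to the top of the opening. A 46 mm thick head sits across the top of both jambs, spanning the full outside width of the frame.

C is a spool: two coaxial disc flanges of radius 184 mm and thickness 13 mm, joined by a core cylinder of radius 69 mm and height 173 mm. The lower flange rests on z = 0 and the three cylinders share a vertical axis.

The door frame is on top of the table, centred. The spool is beside the table with their tops flush at z = 726.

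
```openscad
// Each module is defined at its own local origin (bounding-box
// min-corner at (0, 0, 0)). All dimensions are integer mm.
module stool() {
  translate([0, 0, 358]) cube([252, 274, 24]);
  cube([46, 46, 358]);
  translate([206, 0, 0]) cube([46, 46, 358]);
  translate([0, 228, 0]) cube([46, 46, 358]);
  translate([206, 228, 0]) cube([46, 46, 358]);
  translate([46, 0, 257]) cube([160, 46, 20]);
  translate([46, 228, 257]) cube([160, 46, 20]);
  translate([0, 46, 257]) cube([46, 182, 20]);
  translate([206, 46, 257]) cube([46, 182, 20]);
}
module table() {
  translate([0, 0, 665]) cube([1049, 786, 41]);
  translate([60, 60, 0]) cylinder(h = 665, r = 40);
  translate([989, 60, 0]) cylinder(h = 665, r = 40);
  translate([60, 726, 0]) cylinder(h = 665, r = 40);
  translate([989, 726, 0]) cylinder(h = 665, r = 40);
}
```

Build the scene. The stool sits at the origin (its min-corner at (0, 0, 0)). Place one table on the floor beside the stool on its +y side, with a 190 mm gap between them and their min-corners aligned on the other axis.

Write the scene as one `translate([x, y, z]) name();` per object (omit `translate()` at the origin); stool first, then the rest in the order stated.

stool();
translate([0, 464, 0]) table();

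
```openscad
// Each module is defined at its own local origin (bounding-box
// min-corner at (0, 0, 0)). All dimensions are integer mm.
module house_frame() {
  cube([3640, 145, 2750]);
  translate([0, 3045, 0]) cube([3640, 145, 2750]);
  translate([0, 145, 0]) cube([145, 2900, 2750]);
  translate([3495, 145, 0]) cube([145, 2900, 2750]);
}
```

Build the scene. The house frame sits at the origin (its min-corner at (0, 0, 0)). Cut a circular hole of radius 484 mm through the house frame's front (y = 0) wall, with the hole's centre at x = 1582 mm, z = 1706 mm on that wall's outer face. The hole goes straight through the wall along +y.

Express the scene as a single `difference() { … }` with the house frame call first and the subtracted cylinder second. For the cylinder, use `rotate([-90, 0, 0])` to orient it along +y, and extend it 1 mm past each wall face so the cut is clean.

difference() {
  house_frame();
  translate([1582, -1, 1706]) rotate([-90, 0, 0]) cylinder(h = 147, r = 484);
}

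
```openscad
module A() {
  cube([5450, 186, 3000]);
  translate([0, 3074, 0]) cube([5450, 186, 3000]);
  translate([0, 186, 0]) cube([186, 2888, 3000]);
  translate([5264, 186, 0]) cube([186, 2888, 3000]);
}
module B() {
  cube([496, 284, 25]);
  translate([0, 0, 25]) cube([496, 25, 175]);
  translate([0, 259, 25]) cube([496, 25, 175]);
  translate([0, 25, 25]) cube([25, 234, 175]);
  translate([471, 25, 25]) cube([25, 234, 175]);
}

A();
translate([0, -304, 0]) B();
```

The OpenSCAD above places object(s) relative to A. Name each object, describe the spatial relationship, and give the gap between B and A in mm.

The open box's nearest face is 20 mm from the house frame's −y face.

A is a house frame. B is an open box. The open box is on the floor beside the house frame on its −y side. The gap between the open box and the house frame is 20 mm.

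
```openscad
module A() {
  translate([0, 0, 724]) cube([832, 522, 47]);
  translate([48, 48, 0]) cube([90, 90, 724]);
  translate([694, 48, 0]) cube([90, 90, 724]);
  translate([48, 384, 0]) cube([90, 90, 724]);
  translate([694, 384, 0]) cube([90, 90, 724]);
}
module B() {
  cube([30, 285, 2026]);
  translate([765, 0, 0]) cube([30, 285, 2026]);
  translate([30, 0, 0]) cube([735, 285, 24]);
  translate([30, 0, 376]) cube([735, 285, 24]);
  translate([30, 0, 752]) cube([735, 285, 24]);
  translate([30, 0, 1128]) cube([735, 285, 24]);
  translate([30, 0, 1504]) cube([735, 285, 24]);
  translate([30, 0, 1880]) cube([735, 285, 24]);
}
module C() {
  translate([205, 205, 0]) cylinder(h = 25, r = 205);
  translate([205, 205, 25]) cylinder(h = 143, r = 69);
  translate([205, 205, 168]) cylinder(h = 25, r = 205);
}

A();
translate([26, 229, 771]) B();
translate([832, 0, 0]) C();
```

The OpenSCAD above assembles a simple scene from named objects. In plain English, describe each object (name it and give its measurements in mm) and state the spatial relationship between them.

A is a table with a 832×522 mm rectangular top, 47 mm thick, top surface at z = 771 mm, supported by four 90×90 mm square legs, each inset 48 mm from the nearest pair of top edges, running from the floor.

B is a bookshelf 795 mm wide overall, 285 mm deep and 2026 mm tall. The two sides are 30 mm thick vertical panels. 6 horizontal shelves of 24 mm thickness span between the inner faces of the sides; the lowest shelf sits on the floor and shelves are stacked with a clear vertical gap of 352 mm between each pair.

C is a spool: two coaxial disc flanges of radius 205 mm and thickness 25 mm, joined by a core cylinder of radius 69 mm and height 143 mm. The lower flange rests on z = 0 and the three cylinders share a vertical axis.

The bookshelf is on top of the table. The spool is against the table's +x side, with their −y faces flush.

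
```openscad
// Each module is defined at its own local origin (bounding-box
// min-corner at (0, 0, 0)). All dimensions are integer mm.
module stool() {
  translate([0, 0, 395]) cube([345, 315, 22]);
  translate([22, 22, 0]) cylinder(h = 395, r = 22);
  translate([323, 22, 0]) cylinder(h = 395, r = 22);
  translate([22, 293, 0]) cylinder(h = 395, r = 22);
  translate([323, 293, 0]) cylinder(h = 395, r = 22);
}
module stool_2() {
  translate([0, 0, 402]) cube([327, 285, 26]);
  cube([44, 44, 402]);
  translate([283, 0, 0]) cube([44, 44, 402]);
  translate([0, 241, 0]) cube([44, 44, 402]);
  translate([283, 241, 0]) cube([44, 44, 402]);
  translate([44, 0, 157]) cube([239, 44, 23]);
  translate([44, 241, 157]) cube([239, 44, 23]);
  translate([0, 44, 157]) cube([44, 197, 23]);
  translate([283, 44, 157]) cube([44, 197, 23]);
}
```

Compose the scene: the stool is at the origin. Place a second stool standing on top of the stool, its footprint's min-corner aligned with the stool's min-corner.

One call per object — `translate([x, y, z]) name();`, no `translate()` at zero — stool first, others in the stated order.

stool();
translate([0, 0, 417]) stool_2();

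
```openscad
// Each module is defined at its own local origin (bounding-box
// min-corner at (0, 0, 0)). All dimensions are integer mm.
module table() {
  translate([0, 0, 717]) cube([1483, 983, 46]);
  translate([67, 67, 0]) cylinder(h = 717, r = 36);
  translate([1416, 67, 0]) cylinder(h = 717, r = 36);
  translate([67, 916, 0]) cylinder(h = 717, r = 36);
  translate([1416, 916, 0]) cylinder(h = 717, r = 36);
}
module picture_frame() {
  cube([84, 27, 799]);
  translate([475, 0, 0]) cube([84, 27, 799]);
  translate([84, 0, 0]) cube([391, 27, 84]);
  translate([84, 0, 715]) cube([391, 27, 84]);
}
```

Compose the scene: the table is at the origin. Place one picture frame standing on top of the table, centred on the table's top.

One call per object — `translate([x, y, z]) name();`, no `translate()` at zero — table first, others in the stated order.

table();
translate([462, 478, 763]) picture_frame();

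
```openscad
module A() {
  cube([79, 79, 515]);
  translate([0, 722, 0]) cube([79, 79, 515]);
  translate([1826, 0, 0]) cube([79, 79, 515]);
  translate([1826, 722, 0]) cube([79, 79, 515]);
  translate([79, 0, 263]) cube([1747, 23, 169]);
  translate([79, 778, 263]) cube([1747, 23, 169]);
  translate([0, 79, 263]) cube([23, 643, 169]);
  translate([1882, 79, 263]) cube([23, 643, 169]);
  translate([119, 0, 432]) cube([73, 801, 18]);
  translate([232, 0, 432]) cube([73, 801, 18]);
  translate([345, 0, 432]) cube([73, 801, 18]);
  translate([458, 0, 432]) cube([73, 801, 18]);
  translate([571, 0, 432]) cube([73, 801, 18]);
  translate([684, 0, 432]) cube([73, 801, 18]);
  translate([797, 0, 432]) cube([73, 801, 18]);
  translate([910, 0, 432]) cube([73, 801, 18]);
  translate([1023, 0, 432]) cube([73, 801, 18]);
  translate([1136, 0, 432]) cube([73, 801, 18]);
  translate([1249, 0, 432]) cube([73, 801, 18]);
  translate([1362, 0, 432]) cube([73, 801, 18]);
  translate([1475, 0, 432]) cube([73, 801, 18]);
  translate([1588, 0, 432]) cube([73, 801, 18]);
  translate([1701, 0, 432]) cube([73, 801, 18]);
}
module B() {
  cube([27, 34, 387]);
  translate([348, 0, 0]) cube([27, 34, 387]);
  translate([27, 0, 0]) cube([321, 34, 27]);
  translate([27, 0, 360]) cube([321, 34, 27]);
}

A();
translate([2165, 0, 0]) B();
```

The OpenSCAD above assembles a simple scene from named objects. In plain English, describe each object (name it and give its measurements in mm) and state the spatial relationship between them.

A is a bed frame 1905 mm long (x) by 801 mm wide (y). Four 79×79 mm corner posts, 515 mm tall, at the corners of the footprint. Four rails of 23 mm thickness and 169 mm height run between adjacent posts with their undersides at z = 263 mm, their outer faces flush with the outside of the frame (the two x-running rails run between the posts' inner faces; the two y-running rails run between the posts' inner faces). 15 slats, each 73 mm wide (x) and 18 mm thick, lie across the top of the two x-running rails, running the full 801 mm width of the frame in y; the slats are evenly spaced along x between the inner faces of the end posts with equal gaps (rounded down to the nearest mm) at the −x end and between each pair — any rounding remainder accumulates at the +x end.

B is a rectangular picture frame lying in the x–z plane (depth along y). The opening is 321 mm wide (x) by 333 mm tall (z), surrounded by a border 27 mm wide on all four sides. The frame is 34 mm deep and is made of two full-height vertical stiles with two horizontal rails fitted between them.

The picture frame is on the floor beside the bed frame on its +x side.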